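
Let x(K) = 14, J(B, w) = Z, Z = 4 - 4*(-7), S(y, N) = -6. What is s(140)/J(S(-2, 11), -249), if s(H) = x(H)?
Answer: 7/16 ≈ 0.43750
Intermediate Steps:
Z = 32 (Z = 4 + 28 = 32)
J(B, w) = 32
s(H) = 14
s(140)/J(S(-2, 11), -249) = 14/32 = 14*(1/32) = 7/16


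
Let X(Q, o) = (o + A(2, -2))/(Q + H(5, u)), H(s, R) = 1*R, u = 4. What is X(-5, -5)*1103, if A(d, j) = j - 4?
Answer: 12133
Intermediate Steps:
H(s, R) = R
A(d, j) = -4 + j
X(Q, o) = (-6 + o)/(4 + Q) (X(Q, o) = (o + (-4 - 2))/(Q + 4) = (o - 6)/(4 + Q) = (-6 + o)/(4 + Q))
X(-5, -5)*1103 = ((-6 - 5)/(4 - 5))*1103 = (-11/(-1))*1103 = -1*(-11)*1103 = 11*1103 = 12133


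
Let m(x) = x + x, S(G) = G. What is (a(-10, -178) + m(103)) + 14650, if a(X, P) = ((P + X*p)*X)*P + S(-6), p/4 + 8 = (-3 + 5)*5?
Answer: -444390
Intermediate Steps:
p = 8 (p = -32 + 4*((-3 + 5)*5) = -32 + 4*(2*5) = -32 + 4*10 = -32 + 40 = 8)
a(X, P) = -6 + P*X*(P + 8*X) (a(X, P) = ((P + X*8)*X)*P - 6 = ((P + 8*X)*X)*P - 6 = (X*(P + 8*X))*P - 6 = P*X*(P + 8*X) - 6 = -6 + P*X*(P + 8*X))
m(x) = 2*x
(a(-10, -178) + m(103)) + 14650 = ((-6 - 10*(-178)**2 + 8*(-178)*(-10)**2) + 2*103) + 14650 = ((-6 - 10*31684 + 8*(-178)*100) + 206) + 14650 = ((-6 - 316840 - 142400) + 206) + 14650 = (-459246 + 206) + 14650 = -459040 + 14650 = -444390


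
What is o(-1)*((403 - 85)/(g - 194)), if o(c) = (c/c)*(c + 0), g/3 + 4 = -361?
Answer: 318/1289 ≈ 0.24670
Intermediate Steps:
g = -1095 (g = -12 + 3*(-361) = -12 - 1083 = -1095)
o(c) = c (o(c) = 1*c = c)
o(-1)*((403 - 85)/(g - 194)) = -(403 - 85)/(-1095 - 194) = -318/(-1289) = -318*(-1)/1289 = -1*(-318/1289) = 318/1289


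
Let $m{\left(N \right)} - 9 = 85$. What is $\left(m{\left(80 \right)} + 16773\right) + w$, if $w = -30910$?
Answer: $-14043$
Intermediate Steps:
$m{\left(N \right)} = 94$ ($m{\left(N \right)} = 9 + 85 = 94$)
$\left(m{\left(80 \right)} + 16773\right) + w = \left(94 + 16773\right) - 30910 = 16867 - 30910 = -14043$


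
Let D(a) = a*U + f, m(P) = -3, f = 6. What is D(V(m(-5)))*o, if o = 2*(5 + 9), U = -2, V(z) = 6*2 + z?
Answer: -336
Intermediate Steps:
V(z) = 12 + z
D(a) = 6 - 2*a (D(a) = a*(-2) + 6 = -2*a + 6 = 6 - 2*a)
o = 28 (o = 2*14 = 28)
D(V(m(-5)))*o = (6 - 2*(12 - 3))*28 = (6 - 2*9)*28 = (6 - 18)*28 = -12*28 = -336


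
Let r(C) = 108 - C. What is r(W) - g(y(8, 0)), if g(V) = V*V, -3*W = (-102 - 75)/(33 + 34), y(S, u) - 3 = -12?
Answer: 1750/67 ≈ 26.119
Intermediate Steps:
y(S, u) = -9 (y(S, u) = 3 - 12 = -9)
W = 59/67 (W = -(-102 - 75)/(3*(33 + 34)) = -(-59)/67 = -1/3*(-177/67) = 59/67 ≈ 0.88060)
g(V) = V**2
r(W) - g(y(8, 0)) = (108 - 1*59/67) - 1*(-9)**2 = (108 - 59/67) - 1*81 = 7177/67 - 81 = 1750/67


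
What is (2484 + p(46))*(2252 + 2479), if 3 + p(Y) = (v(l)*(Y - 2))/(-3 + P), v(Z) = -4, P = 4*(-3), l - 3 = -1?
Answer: 58965607/5 ≈ 1.1793e+7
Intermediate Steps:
l = 2 (l = 3 - 1 = 2)
P = -12
p(Y) = -53/15 + 4*Y/15 (p(Y) = -3 + (-4*(Y - 2))/(-3 - 12) = -3 - 4*(-2 + Y)/(-15) = -3 + (8 - 4*Y)*(-1/15) = -3 + (-8/15 + 4*Y/15) = -53/15 + 4*Y/15)
(2484 + p(46))*(2252 + 2479) = (2484 + (-53/15 + (4/15)*46))*(2252 + 2479) = (2484 + (-53/15 + 184/15))*4731 = (2484 + 131/15)*4731 = (37391/15)*4731 = 58965607/5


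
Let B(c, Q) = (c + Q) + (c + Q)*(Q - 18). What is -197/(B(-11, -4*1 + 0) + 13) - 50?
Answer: -16597/328 ≈ -50.601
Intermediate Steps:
B(c, Q) = Q + c + (-18 + Q)*(Q + c) (B(c, Q) = (Q + c) + (Q + c)*(-18 + Q) = (Q + c) + (-18 + Q)*(Q + c) = Q + c + (-18 + Q)*(Q + c))
-197/(B(-11, -4*1 + 0) + 13) - 50 = -197/(((-4*1 + 0)² - 17*(-4*1 + 0) - 17*(-11) + (-4*1 + 0)*(-11)) + 13) - 50 = -197/(((-4 + 0)² - 17*(-4 + 0) + 187 + (-4 + 0)*(-11)) + 13) - 50 = -197/(((-4)² - 17*(-4) + 187 - 4*(-11)) + 13) - 50 = -197/((16 + 68 + 187 + 44) + 13) - 50 = -197/(315 + 13) - 50 = -197/328 - 50 = -16597/328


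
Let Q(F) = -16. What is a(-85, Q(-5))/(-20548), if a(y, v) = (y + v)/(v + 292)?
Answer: 101/5671248 ≈ 1.7809e-5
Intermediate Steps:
a(y, v) = (v + y)/(292 + v)
a(-85, Q(-5))/(-20548) = ((-16 - 85)/(292 - 16))/(-20548) = (-101/276)*(-1/20548) = ((1/276)*(-101))*(-1/20548) = -101/276*(-1/20548) = 101/5671248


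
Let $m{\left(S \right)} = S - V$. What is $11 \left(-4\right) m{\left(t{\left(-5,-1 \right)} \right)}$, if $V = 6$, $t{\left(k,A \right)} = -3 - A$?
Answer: $352$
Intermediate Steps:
$m{\left(S \right)} = -6 + S$ ($m{\left(S \right)} = S - 6 = -6 + S$)
$11 \left(-4\right) m{\left(t{\left(-5,-1 \right)} \right)} = 11 \left(-4\right) \left(-6 - 2\right) = - 44 \left(-6 + \left(-3 + 1\right)\right) = - 44 \left(-6 - 2\right) = \left(-44\right) \left(-8\right) = 352$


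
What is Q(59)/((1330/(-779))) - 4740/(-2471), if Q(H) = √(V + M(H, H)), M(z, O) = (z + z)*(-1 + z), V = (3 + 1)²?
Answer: 4740/2471 - 41*√35/5 ≈ -46.594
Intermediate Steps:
V = 16 (V = 4² = 16)
M(z, O) = 2*z*(-1 + z) (M(z, O) = (2*z)*(-1 + z) = 2*z*(-1 + z))
Q(H) = √(16 + 2*H*(-1 + H))
Q(59)/((1330/(-779))) - 4740/(-2471) = (√2*√(8 + 59*(-1 + 59)))/((1330/(-779))) - 4740/(-2471) = (√2*√(8 + 59*58))/((1330*(-1/779))) - 4740*(-1/2471) = (√2*√(8 + 3422))/(-70/41) + 4740/2471 = (√2*√3430)*(-41/70) + 4740/2471 = (√2*(7*√70))*(-41/70) + 4740/2471 = (14*√35)*(-41/70) + 4740/2471 = -41*√35/5 + 4740/2471 = 4740/2471 - 41*√35/5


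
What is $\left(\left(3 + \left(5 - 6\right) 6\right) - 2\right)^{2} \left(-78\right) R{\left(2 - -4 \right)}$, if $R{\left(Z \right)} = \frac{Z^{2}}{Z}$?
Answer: $-11700$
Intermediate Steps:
$R{\left(Z \right)} = Z$
$\left(\left(3 + \left(5 - 6\right) 6\right) - 2\right)^{2} \left(-78\right) R{\left(2 - -4 \right)} = \left(\left(3 + \left(5 - 6\right) 6\right) - 2\right)^{2} \left(-78\right) \left(2 - -4\right) = \left(\left(3 + \left(5 - 6\right) 6\right) - 2\right)^{2} \left(-78\right) \left(2 + 4\right) = \left(\left(3 - 6\right) - 2\right)^{2} \left(-78\right) 6 = \left(-3 - 2\right)^{2} \left(-78\right) 6 = \left(-5\right)^{2} \left(-78\right) 6 = 25 \left(-78\right) 6 = \left(-1950\right) 6 = -11700$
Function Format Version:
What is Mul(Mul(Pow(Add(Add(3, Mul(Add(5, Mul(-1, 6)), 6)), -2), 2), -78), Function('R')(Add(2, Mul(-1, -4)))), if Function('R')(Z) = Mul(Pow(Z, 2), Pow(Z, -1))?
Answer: -11700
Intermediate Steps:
Function('R')(Z) = Z
Mul(Mul(Pow(Add(Add(3, Mul(Add(5, Mul(-1, 6)), 6)), -2), 2), -78), Function('R')(Add(2, Mul(-1, -4)))) = Mul(Mul(Pow(Add(Add(3, Mul(Add(5, Mul(-1, 6)), 6)), -2), 2), -78), Add(2, Mul(-1, -4))) = Mul(Mul(Pow(Add(Add(3, Mul(Add(5, -6), 6)), -2), 2), -78), Add(2, 4)) = Mul(Mul(Pow(Add(Add(3, Mul(-1, 6)), -2), 2), -78), 6) = Mul(Mul(Pow(Add(Add(3, -6), -2), 2), -78), 6) = Mul(Mul(Pow(Add(-3, -2), 2), -78), 6) = Mul(Mul(Pow(-5, 2), -78), 6) = Mul(Mul(25, -78), 6) = Mul(-1950, 6) = -11700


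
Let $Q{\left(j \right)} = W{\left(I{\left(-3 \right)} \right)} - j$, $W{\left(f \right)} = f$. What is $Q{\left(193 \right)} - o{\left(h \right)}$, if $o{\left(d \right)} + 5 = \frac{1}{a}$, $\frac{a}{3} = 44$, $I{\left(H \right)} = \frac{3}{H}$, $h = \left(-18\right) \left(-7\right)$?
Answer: $- \frac{24949}{132} \approx -189.01$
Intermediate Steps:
$h = 126$
$a = 132$ ($a = 3 \cdot 44 = 132$)
$o{\left(d \right)} = - \frac{659}{132}$ ($o{\left(d \right)} = -5 + \frac{1}{132} = - \frac{659}{132}$)
$Q{\left(j \right)} = -1 - j$ ($Q{\left(j \right)} = \frac{3}{-3} - j = 3 \left(- \frac{1}{3}\right) - j = -1 - j$)
$Q{\left(193 \right)} - o{\left(h \right)} = \left(-1 - 193\right) - - \frac{659}{132} = \left(-1 - 193\right) + \frac{659}{132} = -194 + \frac{659}{132} = - \frac{24949}{132}$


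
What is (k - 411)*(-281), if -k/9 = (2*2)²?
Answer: 155955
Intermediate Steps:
k = -144 (k = -9*(2*2)² = -9*4² = -9*16 = -144)
(k - 411)*(-281) = (-144 - 411)*(-281) = -555*(-281) = 155955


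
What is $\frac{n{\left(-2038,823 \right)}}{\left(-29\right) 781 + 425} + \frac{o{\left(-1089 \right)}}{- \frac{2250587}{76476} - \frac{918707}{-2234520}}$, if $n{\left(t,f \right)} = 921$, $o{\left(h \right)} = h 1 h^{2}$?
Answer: $\frac{136242554270873791351307}{3061184768221072} \approx 4.4506 \cdot 10^{7}$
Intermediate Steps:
$o{\left(h \right)} = h^{3}$ ($o{\left(h \right)} = h h^{2} = h^{3}$)
$\frac{n{\left(-2038,823 \right)}}{\left(-29\right) 781 + 425} + \frac{o{\left(-1089 \right)}}{- \frac{2250587}{76476} - \frac{918707}{-2234520}} = \frac{921}{\left(-29\right) 781 + 425} + \frac{\left(-1089\right)^{3}}{- \frac{2250587}{76476} - \frac{918707}{-2234520}} = \frac{921}{-22649 + 425} - \frac{1291467969}{\left(-2250587\right) \frac{1}{76476} - - \frac{918707}{2234520}} = \frac{921}{-22224} - \frac{1291467969}{- \frac{2250587}{76476} + \frac{918707}{2234520}} = 921 \left(- \frac{1}{22224}\right) - \frac{1291467969}{- \frac{413226885559}{14240595960}} = - \frac{307}{7408} - - \frac{18391273541810805240}{413226885559} = - \frac{307}{7408} + \frac{18391273541810805240}{413226885559} = \frac{136242554270873791351307}{3061184768221072}$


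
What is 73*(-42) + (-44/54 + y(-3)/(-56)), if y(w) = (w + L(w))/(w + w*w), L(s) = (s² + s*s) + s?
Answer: -2318539/756 ≈ -3066.9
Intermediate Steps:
L(s) = s + 2*s² (L(s) = (s² + s²) + s = 2*s² + s = s + 2*s²)
y(w) = (w + w*(1 + 2*w))/(w + w²) (y(w) = (w + w*(1 + 2*w))/(w + w*w) = (w + w*(1 + 2*w))/(w + w²))
73*(-42) + (-44/54 + y(-3)/(-56)) = 73*(-42) + (-44/54 + 2/(-56)) = -3066 + (-44*1/54 + 2*(-1/56)) = -3066 + (-22/27 - 1/28) = -3066 - 643/756 = -2318539/756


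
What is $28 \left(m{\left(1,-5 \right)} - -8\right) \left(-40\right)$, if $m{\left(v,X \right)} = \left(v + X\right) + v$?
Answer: $-5600$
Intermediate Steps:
$m{\left(v,X \right)} = X + 2 v$ ($m{\left(v,X \right)} = \left(X + v\right) + v = X + 2 v$)
$28 \left(m{\left(1,-5 \right)} - -8\right) \left(-40\right) = 28 \left(\left(-5 + 2 \cdot 1\right) - -8\right) \left(-40\right) = 28 \left(\left(-5 + 2\right) + 8\right) \left(-40\right) = 28 \left(-3 + 8\right) \left(-40\right) = 28 \cdot 5 \left(-40\right) = 140 \left(-40\right) = -5600$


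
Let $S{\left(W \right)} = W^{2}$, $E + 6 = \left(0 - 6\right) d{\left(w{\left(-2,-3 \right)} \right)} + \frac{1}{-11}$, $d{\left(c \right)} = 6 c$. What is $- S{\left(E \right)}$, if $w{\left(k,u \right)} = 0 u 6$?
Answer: $- \frac{4489}{121} \approx -37.099$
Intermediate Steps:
$w{\left(k,u \right)} = 0$ ($w{\left(k,u \right)} = 0 \cdot 6 = 0$)
$E = - \frac{67}{11}$ ($E = -6 + \left(\left(0 - 6\right) 6 \cdot 0 + \frac{1}{-11}\right) = -6 - \left(\frac{1}{11} - \left(0 - 6\right) 0\right) = -6 - \frac{1}{11} = - \frac{67}{11} \approx -6.0909$)
$- S{\left(E \right)} = - \left(- \frac{67}{11}\right)^{2} = \left(-1\right) \frac{4489}{121} = - \frac{4489}{121}$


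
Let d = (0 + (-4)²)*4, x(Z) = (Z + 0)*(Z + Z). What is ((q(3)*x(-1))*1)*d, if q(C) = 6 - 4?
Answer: 256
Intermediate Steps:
q(C) = 2
x(Z) = 2*Z² (x(Z) = Z*(2*Z) = 2*Z²)
d = 64 (d = (0 + 16)*4 = 16*4 = 64)
((q(3)*x(-1))*1)*d = ((2*(2*(-1)²))*1)*64 = ((2*(2*1))*1)*64 = ((2*2)*1)*64 = (4*1)*64 = 4*64 = 256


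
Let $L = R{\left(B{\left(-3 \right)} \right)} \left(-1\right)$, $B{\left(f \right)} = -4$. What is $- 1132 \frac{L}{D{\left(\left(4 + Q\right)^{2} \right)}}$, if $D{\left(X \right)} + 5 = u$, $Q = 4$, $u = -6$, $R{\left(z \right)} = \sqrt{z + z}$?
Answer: $- \frac{2264 i \sqrt{2}}{11} \approx - 291.07 i$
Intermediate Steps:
$R{\left(z \right)} = \sqrt{2} \sqrt{z}$ ($R{\left(z \right)} = \sqrt{2 z} = \sqrt{2} \sqrt{z}$)
$D{\left(X \right)} = -11$ ($D{\left(X \right)} = -5 - 6 = -11$)
$L = - 2 i \sqrt{2}$ ($L = \sqrt{2} \sqrt{-4} \left(-1\right) = \sqrt{2} \cdot 2 i \left(-1\right) = 2 i \sqrt{2} \left(-1\right) = - 2 i \sqrt{2} \approx - 2.8284 i$)
$- 1132 \frac{L}{D{\left(\left(4 + Q\right)^{2} \right)}} = - 1132 \frac{\left(-2\right) i \sqrt{2}}{-11} = - 1132 - 2 i \sqrt{2} \left(- \frac{1}{11}\right) = - 1132 \frac{2 i \sqrt{2}}{11} = - \frac{2264 i \sqrt{2}}{11}$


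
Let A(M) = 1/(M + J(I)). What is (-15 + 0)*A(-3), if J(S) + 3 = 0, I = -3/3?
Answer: 5/2 ≈ 2.5000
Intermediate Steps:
I = -1 (I = -3*⅓ = -1)
J(S) = -3 (J(S) = -3 + 0 = -3)
A(M) = 1/(-3 + M) (A(M) = 1/(M - 3) = 1/(-3 + M))
(-15 + 0)*A(-3) = (-15 + 0)/(-3 - 3) = -15/(-6) = -15*(-⅙) = 5/2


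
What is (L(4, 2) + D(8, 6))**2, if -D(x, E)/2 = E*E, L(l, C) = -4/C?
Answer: 5476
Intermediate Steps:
D(x, E) = -2*E**2 (D(x, E) = -2*E*E = -2*E**2)
(L(4, 2) + D(8, 6))**2 = (-4/2 - 2*6**2)**2 = (-4*1/2 - 2*36)**2 = (-2 - 72)**2 = (-74)**2 = 5476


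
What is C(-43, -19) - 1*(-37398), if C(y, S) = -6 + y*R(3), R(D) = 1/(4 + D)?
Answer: 261701/7 ≈ 37386.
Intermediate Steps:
C(y, S) = -6 + y/7 (C(y, S) = -6 + y/(4 + 3) = -6 + y/7)
C(-43, -19) - 1*(-37398) = (-6 + (⅐)*(-43)) - 1*(-37398) = (-6 - 43/7) + 37398 = -85/7 + 37398 = 261701/7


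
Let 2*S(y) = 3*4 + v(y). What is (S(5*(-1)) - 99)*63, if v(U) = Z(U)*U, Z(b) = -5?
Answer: -10143/2 ≈ -5071.5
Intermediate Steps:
v(U) = -5*U
S(y) = 6 - 5*y/2 (S(y) = (3*4 - 5*y)/2 = (12 - 5*y)/2 = 6 - 5*y/2)
(S(5*(-1)) - 99)*63 = ((6 - 25*(-1)/2) - 99)*63 = ((6 - 5/2*(-5)) - 99)*63 = ((6 + 25/2) - 99)*63 = (37/2 - 99)*63 = -161/2*63 = -10143/2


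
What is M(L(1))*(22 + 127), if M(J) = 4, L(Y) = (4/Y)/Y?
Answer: 596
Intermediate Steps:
L(Y) = 4/Y²
M(L(1))*(22 + 127) = 4*(22 + 127) = 4*149 = 596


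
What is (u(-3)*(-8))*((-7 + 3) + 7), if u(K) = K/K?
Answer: -24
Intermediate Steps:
u(K) = 1
(u(-3)*(-8))*((-7 + 3) + 7) = (1*(-8))*((-7 + 3) + 7) = -8*(-4 + 7) = -8*3 = -24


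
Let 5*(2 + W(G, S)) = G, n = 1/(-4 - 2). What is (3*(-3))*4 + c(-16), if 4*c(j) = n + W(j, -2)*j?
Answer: -1829/120 ≈ -15.242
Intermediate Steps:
n = -1/6 (n = 1/(-6) = -1/6 ≈ -0.16667)
W(G, S) = -2 + G/5
c(j) = -1/24 + j*(-2 + j/5)/4 (c(j) = (-1/6 + (-2 + j/5)*j)/4 = (-1/6 + j*(-2 + j/5))/4 = -1/24 + j*(-2 + j/5)/4)
(3*(-3))*4 + c(-16) = (3*(-3))*4 + (-1/24 + (1/20)*(-16)*(-10 - 16)) = -9*4 + (-1/24 + (1/20)*(-16)*(-26)) = -36 + (-1/24 + 104/5) = -36 + 2491/120 = -1829/120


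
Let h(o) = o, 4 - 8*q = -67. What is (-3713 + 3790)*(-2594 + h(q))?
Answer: -1592437/8 ≈ -1.9905e+5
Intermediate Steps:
q = 71/8 (q = ½ - ⅛*(-67) = ½ + 67/8 = 71/8 ≈ 8.8750)
(-3713 + 3790)*(-2594 + h(q)) = (-3713 + 3790)*(-2594 + 71/8) = 77*(-20681/8) = -1592437/8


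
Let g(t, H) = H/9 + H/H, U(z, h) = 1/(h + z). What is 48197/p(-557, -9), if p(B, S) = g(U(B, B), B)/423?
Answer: -183485979/548 ≈ -3.3483e+5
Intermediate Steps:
g(t, H) = 1 + H/9 (g(t, H) = H*(⅑) + 1 = H/9 + 1 = 1 + H/9)
p(B, S) = 1/423 + B/3807 (p(B, S) = (1 + B/9)/423 = (1 + B/9)*(1/423) = 1/423 + B/3807)
48197/p(-557, -9) = 48197/(1/423 + (1/3807)*(-557)) = 48197/(1/423 - 557/3807) = 48197/(-548/3807) = 48197*(-3807/548) = -183485979/548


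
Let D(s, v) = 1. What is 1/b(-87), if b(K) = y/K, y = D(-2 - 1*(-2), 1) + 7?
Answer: -87/8 ≈ -10.875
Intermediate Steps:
y = 8 (y = 1 + 7 = 8)
b(K) = 8/K
1/b(-87) = 1/(8/(-87)) = 1/(8*(-1/87)) = 1/(-8/87) = -87/8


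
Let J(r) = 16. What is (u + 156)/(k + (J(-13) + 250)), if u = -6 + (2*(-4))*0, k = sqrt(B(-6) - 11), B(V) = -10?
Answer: 5700/10111 - 150*I*sqrt(21)/70777 ≈ 0.56374 - 0.009712*I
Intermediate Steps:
k = I*sqrt(21) (k = sqrt(-10 - 11) = sqrt(-21) = I*sqrt(21) ≈ 4.5826*I)
u = -6 (u = -6 - 8*0 = -6 + 0 = -6)
(u + 156)/(k + (J(-13) + 250)) = (-6 + 156)/(I*sqrt(21) + (16 + 250)) = 150/(I*sqrt(21) + 266) = 150/(266 + I*sqrt(21))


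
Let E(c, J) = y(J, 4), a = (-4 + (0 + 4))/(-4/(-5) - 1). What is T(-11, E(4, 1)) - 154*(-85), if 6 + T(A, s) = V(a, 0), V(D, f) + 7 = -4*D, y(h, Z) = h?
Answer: 13077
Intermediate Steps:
a = 0 (a = (-4 + 4)/(-4*(-⅕) - 1) = 0/(⅘ - 1) = 0/(-⅕) = 0*(-5) = 0)
V(D, f) = -7 - 4*D
E(c, J) = J
T(A, s) = -13 (T(A, s) = -6 + (-7 - 4*0) = -6 + (-7 + 0) = -6 - 7 = -13)
T(-11, E(4, 1)) - 154*(-85) = -13 - 154*(-85) = -13 + 13090 = 13077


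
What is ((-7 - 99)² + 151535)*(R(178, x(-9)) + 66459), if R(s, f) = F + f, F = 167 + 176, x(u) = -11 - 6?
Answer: 10870661235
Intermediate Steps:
x(u) = -17
F = 343
R(s, f) = 343 + f
((-7 - 99)² + 151535)*(R(178, x(-9)) + 66459) = ((-7 - 99)² + 151535)*((343 - 17) + 66459) = ((-106)² + 151535)*(326 + 66459) = (11236 + 151535)*66785 = 162771*66785 = 10870661235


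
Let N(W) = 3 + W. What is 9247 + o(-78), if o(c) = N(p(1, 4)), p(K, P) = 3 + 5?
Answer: 9258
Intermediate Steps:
p(K, P) = 8
o(c) = 11 (o(c) = 3 + 8 = 11)
9247 + o(-78) = 9247 + 11 = 9258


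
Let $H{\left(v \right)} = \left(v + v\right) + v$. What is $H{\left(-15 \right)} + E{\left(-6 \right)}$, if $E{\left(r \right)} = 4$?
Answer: $-41$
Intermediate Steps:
$H{\left(v \right)} = 3 v$ ($H{\left(v \right)} = 2 v + v = 3 v$)
$H{\left(-15 \right)} + E{\left(-6 \right)} = 3 \left(-15\right) + 4 = -45 + 4 = -41$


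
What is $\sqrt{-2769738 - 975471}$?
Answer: $13 i \sqrt{22161} \approx 1935.3 i$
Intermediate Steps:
$\sqrt{-2769738 - 975471} = \sqrt{-3745209} = 13 i \sqrt{22161}$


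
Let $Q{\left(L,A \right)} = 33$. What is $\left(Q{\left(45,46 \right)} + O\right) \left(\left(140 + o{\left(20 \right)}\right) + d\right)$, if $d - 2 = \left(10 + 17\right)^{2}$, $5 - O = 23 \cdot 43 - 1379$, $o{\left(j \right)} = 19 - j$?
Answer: $372360$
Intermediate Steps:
$O = 395$ ($O = 5 - \left(23 \cdot 43 - 1379\right) = 5 - \left(989 - 1379\right) = 5 - -390 = 5 + 390 = 395$)
$d = 731$ ($d = 2 + \left(10 + 17\right)^{2} = 2 + 27^{2} = 2 + 729 = 731$)
$\left(Q{\left(45,46 \right)} + O\right) \left(\left(140 + o{\left(20 \right)}\right) + d\right) = \left(33 + 395\right) \left(\left(140 + \left(19 - 20\right)\right) + 731\right) = 428 \left(\left(140 + \left(19 - 20\right)\right) + 731\right) = 428 \left(\left(140 - 1\right) + 731\right) = 428 \left(139 + 731\right) = 428 \cdot 870 = 372360$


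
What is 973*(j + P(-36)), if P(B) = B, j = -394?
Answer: -418390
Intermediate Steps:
973*(j + P(-36)) = 973*(-394 - 36) = 973*(-430) = -418390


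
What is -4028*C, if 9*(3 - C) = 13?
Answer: -56392/9 ≈ -6265.8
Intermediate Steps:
C = 14/9 (C = 3 - 1/9*13 = 3 - 13/9 = 14/9 ≈ 1.5556)
-4028*C = -4028*14/9 = -56392/9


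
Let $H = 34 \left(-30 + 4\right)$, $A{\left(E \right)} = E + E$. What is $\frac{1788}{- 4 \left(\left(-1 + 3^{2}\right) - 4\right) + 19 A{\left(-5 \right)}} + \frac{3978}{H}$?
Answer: $- \frac{2715}{206} \approx -13.18$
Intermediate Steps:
$A{\left(E \right)} = 2 E$
$H = -884$ ($H = 34 \left(-26\right) = -884$)
$\frac{1788}{- 4 \left(\left(-1 + 3^{2}\right) - 4\right) + 19 A{\left(-5 \right)}} + \frac{3978}{H} = \frac{1788}{- 4 \left(\left(-1 + 3^{2}\right) - 4\right) + 19 \cdot 2 \left(-5\right)} + \frac{3978}{-884} = \frac{1788}{- 4 \left(\left(-1 + 9\right) - 4\right) + 19 \left(-10\right)} + 3978 \left(- \frac{1}{884}\right) = \frac{1788}{- 4 \left(8 - 4\right) - 190} - \frac{9}{2} = \frac{1788}{\left(-4\right) 4 - 190} - \frac{9}{2} = \frac{1788}{-16 - 190} - \frac{9}{2} = \frac{1788}{-206} - \frac{9}{2} = 1788 \left(- \frac{1}{206}\right) - \frac{9}{2} = - \frac{894}{103} - \frac{9}{2} = - \frac{2715}{206}$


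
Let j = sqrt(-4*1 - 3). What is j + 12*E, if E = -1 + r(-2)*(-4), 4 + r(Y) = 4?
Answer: -12 + I*sqrt(7) ≈ -12.0 + 2.6458*I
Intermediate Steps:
r(Y) = 0 (r(Y) = -4 + 4 = 0)
E = -1 (E = -1 + 0*(-4) = -1 + 0 = -1)
j = I*sqrt(7) (j = sqrt(-4 - 3) = sqrt(-7) = I*sqrt(7) ≈ 2.6458*I)
j + 12*E = I*sqrt(7) + 12*(-1) = I*sqrt(7) - 12 = -12 + I*sqrt(7)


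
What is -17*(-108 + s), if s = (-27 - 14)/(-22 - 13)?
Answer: 63563/35 ≈ 1816.1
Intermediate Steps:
s = 41/35 (s = -41/(-35) = -41*(-1/35) = 41/35 ≈ 1.1714)
-17*(-108 + s) = -17*(-108 + 41/35) = -17*(-3739/35) = 63563/35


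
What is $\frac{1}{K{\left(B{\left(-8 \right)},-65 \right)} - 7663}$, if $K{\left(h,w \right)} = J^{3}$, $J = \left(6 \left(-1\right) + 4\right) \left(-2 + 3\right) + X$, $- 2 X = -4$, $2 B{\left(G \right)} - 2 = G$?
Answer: $- \frac{1}{7663} \approx -0.0001305$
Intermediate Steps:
$B{\left(G \right)} = 1 + \frac{G}{2}$
$X = 2$ ($X = \left(- \frac{1}{2}\right) \left(-4\right) = 2$)
$J = 0$ ($J = \left(6 \left(-1\right) + 4\right) \left(-2 + 3\right) + 2 = \left(-6 + 4\right) 1 + 2 = \left(-2\right) 1 + 2 = -2 + 2 = 0$)
$K{\left(h,w \right)} = 0$ ($K{\left(h,w \right)} = 0^{3} = 0$)
$\frac{1}{K{\left(B{\left(-8 \right)},-65 \right)} - 7663} = \frac{1}{0 - 7663} = \frac{1}{-7663} = - \frac{1}{7663}$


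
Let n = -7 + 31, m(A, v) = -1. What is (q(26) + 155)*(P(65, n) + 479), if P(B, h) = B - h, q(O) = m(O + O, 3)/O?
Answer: 80580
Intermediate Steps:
n = 24
q(O) = -1/O
(q(26) + 155)*(P(65, n) + 479) = (-1/26 + 155)*((65 - 1*24) + 479) = (-1*1/26 + 155)*((65 - 24) + 479) = (-1/26 + 155)*(41 + 479) = (4029/26)*520 = 80580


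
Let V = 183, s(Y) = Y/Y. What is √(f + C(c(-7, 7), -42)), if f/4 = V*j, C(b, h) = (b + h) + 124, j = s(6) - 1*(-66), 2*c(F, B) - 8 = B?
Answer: √196534/2 ≈ 221.66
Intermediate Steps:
c(F, B) = 4 + B/2
s(Y) = 1
j = 67 (j = 1 - 1*(-66) = 1 + 66 = 67)
C(b, h) = 124 + b + h
f = 49044 (f = 4*(183*67) = 4*12261 = 49044)
√(f + C(c(-7, 7), -42)) = √(49044 + (124 + (4 + (½)*7) - 42)) = √(49044 + (124 + (4 + 7/2) - 42)) = √(49044 + (124 + 15/2 - 42)) = √(49044 + 179/2) = √(98267/2) = √196534/2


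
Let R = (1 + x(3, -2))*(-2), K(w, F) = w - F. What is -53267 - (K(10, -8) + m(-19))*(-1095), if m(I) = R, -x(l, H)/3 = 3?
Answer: -16037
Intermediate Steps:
x(l, H) = -9 (x(l, H) = -3*3 = -9)
R = 16 (R = (1 - 9)*(-2) = -8*(-2) = 16)
m(I) = 16
-53267 - (K(10, -8) + m(-19))*(-1095) = -53267 - ((10 - 1*(-8)) + 16)*(-1095) = -53267 - ((10 + 8) + 16)*(-1095) = -53267 - (18 + 16)*(-1095) = -53267 - 34*(-1095) = -53267 - 1*(-37230) = -53267 + 37230 = -16037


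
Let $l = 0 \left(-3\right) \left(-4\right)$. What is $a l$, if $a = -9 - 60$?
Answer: $0$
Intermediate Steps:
$l = 0$ ($l = 0 \left(-4\right) = 0$)
$a = -69$ ($a = -9 - 60 = -69$)
$a l = \left(-69\right) 0 = 0$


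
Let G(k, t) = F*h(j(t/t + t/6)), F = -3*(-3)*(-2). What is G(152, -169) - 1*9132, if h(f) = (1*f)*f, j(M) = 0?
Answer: -9132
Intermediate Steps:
h(f) = f**2 (h(f) = f*f = f**2)
F = -18 (F = 9*(-2) = -18)
G(k, t) = 0 (G(k, t) = -18*0**2 = -18*0 = 0)
G(152, -169) - 1*9132 = 0 - 1*9132 = 0 - 9132 = -9132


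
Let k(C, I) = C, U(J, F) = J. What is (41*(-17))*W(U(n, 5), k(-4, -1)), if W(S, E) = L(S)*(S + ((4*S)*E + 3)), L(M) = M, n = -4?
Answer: 175644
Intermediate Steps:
W(S, E) = S*(3 + S + 4*E*S) (W(S, E) = S*(S + ((4*S)*E + 3)) = S*(S + (4*E*S + 3)) = S*(S + (3 + 4*E*S)) = S*(3 + S + 4*E*S))
(41*(-17))*W(U(n, 5), k(-4, -1)) = (41*(-17))*(-4*(3 - 4 + 4*(-4)*(-4))) = -(-2788)*(3 - 4 + 64) = -(-2788)*63 = -697*(-252) = 175644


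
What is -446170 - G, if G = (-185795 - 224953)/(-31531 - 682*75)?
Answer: -36890192518/82681 ≈ -4.4618e+5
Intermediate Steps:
G = 410748/82681 (G = -410748/(-31531 - 51150) = -410748/(-82681) = -410748*(-1/82681) = 410748/82681 ≈ 4.9679)
-446170 - G = -446170 - 1*410748/82681 = -446170 - 410748/82681 = -36890192518/82681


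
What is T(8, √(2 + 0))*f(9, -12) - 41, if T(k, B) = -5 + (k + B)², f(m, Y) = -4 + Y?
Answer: -1017 - 256*√2 ≈ -1379.0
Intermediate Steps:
T(k, B) = -5 + (B + k)²
T(8, √(2 + 0))*f(9, -12) - 41 = (-5 + (√(2 + 0) + 8)²)*(-4 - 12) - 41 = (-5 + (√2 + 8)²)*(-16) - 41 = (-5 + (8 + √2)²)*(-16) - 41 = (80 - 16*(8 + √2)²) - 41 = 39 - 16*(8 + √2)²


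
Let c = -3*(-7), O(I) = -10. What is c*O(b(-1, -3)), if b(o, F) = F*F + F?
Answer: -210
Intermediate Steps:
b(o, F) = F + F**2 (b(o, F) = F**2 + F = F + F**2)
c = 21
c*O(b(-1, -3)) = 21*(-10) = -210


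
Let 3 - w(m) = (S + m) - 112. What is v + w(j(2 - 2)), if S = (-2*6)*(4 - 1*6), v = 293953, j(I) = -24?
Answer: 294068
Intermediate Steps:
S = 24 (S = -12*(4 - 6) = -12*(-2) = 24)
w(m) = 91 - m (w(m) = 3 - ((24 + m) - 112) = 3 - (-88 + m) = 3 + (88 - m) = 91 - m)
v + w(j(2 - 2)) = 293953 + (91 - 1*(-24)) = 293953 + (91 + 24) = 293953 + 115 = 294068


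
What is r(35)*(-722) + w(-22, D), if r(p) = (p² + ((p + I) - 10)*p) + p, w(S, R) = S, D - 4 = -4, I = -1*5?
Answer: -1415142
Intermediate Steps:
I = -5
D = 0 (D = 4 - 4 = 0)
r(p) = p + p² + p*(-15 + p) (r(p) = (p² + ((p - 5) - 10)*p) + p = (p² + ((-5 + p) - 10)*p) + p = (p² + (-15 + p)*p) + p = (p² + p*(-15 + p)) + p = p + p² + p*(-15 + p))
r(35)*(-722) + w(-22, D) = (2*35*(-7 + 35))*(-722) - 22 = (2*35*28)*(-722) - 22 = 1960*(-722) - 22 = -1415120 - 22 = -1415142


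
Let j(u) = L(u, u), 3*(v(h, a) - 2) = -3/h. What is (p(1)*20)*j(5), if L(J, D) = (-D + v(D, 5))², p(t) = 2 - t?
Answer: 1024/5 ≈ 204.80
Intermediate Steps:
v(h, a) = 2 - 1/h (v(h, a) = 2 + (-3/h)/3 = 2 - 1/h)
L(J, D) = (2 - D - 1/D)² (L(J, D) = (-D + (2 - 1/D))² = (2 - D - 1/D)²)
j(u) = (1 + u*(-2 + u))²/u²
(p(1)*20)*j(5) = ((2 - 1*1)*20)*((1 + 5*(-2 + 5))²/5²) = ((2 - 1)*20)*((1 + 5*3)²/25) = (1*20)*((1 + 15)²/25) = 20*((1/25)*16²) = 20*((1/25)*256) = 20*(256/25) = 1024/5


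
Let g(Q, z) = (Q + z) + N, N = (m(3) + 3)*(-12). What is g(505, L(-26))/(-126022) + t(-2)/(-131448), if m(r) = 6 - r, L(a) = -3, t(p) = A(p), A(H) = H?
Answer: -14067649/4141334964 ≈ -0.0033969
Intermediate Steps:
t(p) = p
N = -72 (N = ((6 - 1*3) + 3)*(-12) = ((6 - 3) + 3)*(-12) = (3 + 3)*(-12) = 6*(-12) = -72)
g(Q, z) = -72 + Q + z (g(Q, z) = (Q + z) - 72 = -72 + Q + z)
g(505, L(-26))/(-126022) + t(-2)/(-131448) = (-72 + 505 - 3)/(-126022) - 2/(-131448) = 430*(-1/126022) - 2*(-1/131448) = -215/63011 + 1/65724 = -14067649/4141334964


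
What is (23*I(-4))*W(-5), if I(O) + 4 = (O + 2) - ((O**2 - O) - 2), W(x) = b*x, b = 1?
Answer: 2760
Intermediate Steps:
W(x) = x (W(x) = 1*x = x)
I(O) = -O**2 + 2*O (I(O) = -4 + ((O + 2) - ((O**2 - O) - 2)) = -4 + ((2 + O) - (-2 + O**2 - O)) = -4 + ((2 + O) + (2 + O - O**2)) = -4 + (4 - O**2 + 2*O) = -O**2 + 2*O)
(23*I(-4))*W(-5) = (23*(-4*(2 - 1*(-4))))*(-5) = (23*(-4*(2 + 4)))*(-5) = (23*(-4*6))*(-5) = (23*(-24))*(-5) = -552*(-5) = 2760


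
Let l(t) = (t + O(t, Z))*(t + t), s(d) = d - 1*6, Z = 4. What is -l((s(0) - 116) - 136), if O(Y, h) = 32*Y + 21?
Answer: -4382388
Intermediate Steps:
O(Y, h) = 21 + 32*Y
s(d) = -6 + d (s(d) = d - 6 = -6 + d)
l(t) = 2*t*(21 + 33*t) (l(t) = (t + (21 + 32*t))*(t + t) = (21 + 33*t)*(2*t) = 2*t*(21 + 33*t))
-l((s(0) - 116) - 136) = -6*(((-6 + 0) - 116) - 136)*(7 + 11*(((-6 + 0) - 116) - 136)) = -6*((-6 - 116) - 136)*(7 + 11*((-6 - 116) - 136)) = -6*(-122 - 136)*(7 + 11*(-122 - 136)) = -6*(-258)*(7 + 11*(-258)) = -6*(-258)*(7 - 2838) = -6*(-258)*(-2831) = -1*4382388 = -4382388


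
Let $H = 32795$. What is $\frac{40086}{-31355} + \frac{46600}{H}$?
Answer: $\frac{29304526}{205657445} \approx 0.14249$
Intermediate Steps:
$\frac{40086}{-31355} + \frac{46600}{H} = \frac{40086}{-31355} + \frac{46600}{32795} = 40086 \left(- \frac{1}{31355}\right) + 46600 \cdot \frac{1}{32795} = - \frac{40086}{31355} + \frac{9320}{6559} = \frac{29304526}{205657445}$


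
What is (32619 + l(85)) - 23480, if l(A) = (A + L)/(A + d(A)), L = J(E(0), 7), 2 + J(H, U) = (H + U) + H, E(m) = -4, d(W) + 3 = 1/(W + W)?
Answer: 127420739/13941 ≈ 9140.0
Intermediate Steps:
d(W) = -3 + 1/(2*W) (d(W) = -3 + 1/(W + W) = -3 + 1/(2*W))
J(H, U) = -2 + U + 2*H (J(H, U) = -2 + ((H + U) + H) = -2 + (U + 2*H) = -2 + U + 2*H)
L = -3 (L = -2 + 7 + 2*(-4) = -2 + 7 - 8 = -3)
l(A) = (-3 + A)/(-3 + A + 1/(2*A)) (l(A) = (A - 3)/(A + (-3 + 1/(2*A))) = (-3 + A)/(-3 + A + 1/(2*A)))
(32619 + l(85)) - 23480 = (32619 + 2*85*(-3 + 85)/(1 + 2*85*(-3 + 85))) - 23480 = (32619 + 2*85*82/(1 + 2*85*82)) - 23480 = (32619 + 2*85*82/(1 + 13940)) - 23480 = (32619 + 2*85*82/13941) - 23480 = (32619 + 2*85*(1/13941)*82) - 23480 = (32619 + 13940/13941) - 23480 = 454755419/13941 - 23480 = 127420739/13941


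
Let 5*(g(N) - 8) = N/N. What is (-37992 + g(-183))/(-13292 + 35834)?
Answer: -189919/112710 ≈ -1.6850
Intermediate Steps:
g(N) = 41/5 (g(N) = 8 + (N/N)/5 = 8 + (⅕)*1 = 8 + ⅕ = 41/5)
(-37992 + g(-183))/(-13292 + 35834) = (-37992 + 41/5)/(-13292 + 35834) = -189919/5/22542 = -189919/5*1/22542 = -189919/112710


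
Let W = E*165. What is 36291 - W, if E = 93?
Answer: 20946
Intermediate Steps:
W = 15345 (W = 93*165 = 15345)
36291 - W = 36291 - 1*15345 = 36291 - 15345 = 20946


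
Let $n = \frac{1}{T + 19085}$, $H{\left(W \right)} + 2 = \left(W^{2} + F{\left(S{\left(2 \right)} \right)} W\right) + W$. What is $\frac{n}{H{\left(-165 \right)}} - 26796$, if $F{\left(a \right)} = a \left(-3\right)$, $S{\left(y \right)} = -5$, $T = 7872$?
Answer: $- \frac{17757278615075}{662683931} \approx -26796.0$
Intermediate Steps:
$F{\left(a \right)} = - 3 a$
$H{\left(W \right)} = -2 + W^{2} + 16 W$ ($H{\left(W \right)} = -2 + \left(\left(W^{2} + \left(-3\right) \left(-5\right) W\right) + W\right) = -2 + \left(\left(W^{2} + 15 W\right) + W\right) = -2 + \left(W^{2} + 16 W\right) = -2 + W^{2} + 16 W$)
$n = \frac{1}{26957}$ ($n = \frac{1}{7872 + 19085} = \frac{1}{26957} \approx 3.7096 \cdot 10^{-5}$)
$\frac{n}{H{\left(-165 \right)}} - 26796 = \frac{1}{26957 \left(-2 + \left(-165\right)^{2} + 16 \left(-165\right)\right)} - 26796 = \frac{1}{26957 \left(-2 + 27225 - 2640\right)} - 26796 = \frac{1}{26957 \cdot 24583} - 26796 = \frac{1}{26957} \cdot \frac{1}{24583} - 26796 = \frac{1}{662683931} - 26796 = - \frac{17757278615075}{662683931}$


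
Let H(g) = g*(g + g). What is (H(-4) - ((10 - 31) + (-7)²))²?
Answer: 16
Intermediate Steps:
H(g) = 2*g² (H(g) = g*(2*g) = 2*g²)
(H(-4) - ((10 - 31) + (-7)²))² = (2*(-4)² - ((10 - 31) + (-7)²))² = (2*16 - (-21 + 49))² = (32 - 1*28)² = (32 - 28)² = 4² = 16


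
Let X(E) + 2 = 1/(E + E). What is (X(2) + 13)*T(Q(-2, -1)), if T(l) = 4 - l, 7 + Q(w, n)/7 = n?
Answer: 675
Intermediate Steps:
Q(w, n) = -49 + 7*n
X(E) = -2 + 1/(2*E) (X(E) = -2 + 1/(E + E) = -2 + 1/(2*E))
(X(2) + 13)*T(Q(-2, -1)) = ((-2 + (½)/2) + 13)*(4 - (-49 + 7*(-1))) = ((-2 + (½)*(½)) + 13)*(4 - (-49 - 7)) = ((-2 + ¼) + 13)*(4 - 1*(-56)) = (-7/4 + 13)*(4 + 56) = (45/4)*60 = 675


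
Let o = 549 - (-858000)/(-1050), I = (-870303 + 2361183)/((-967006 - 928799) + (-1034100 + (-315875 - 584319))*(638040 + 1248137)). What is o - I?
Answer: -6848089491019151/25538959248901 ≈ -268.14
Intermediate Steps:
I = -1490880/3648422749843 (I = 1490880/(-1895805 + (-1034100 - 900194)*1886177) = 1490880/(-1895805 - 1934294*1886177) = 1490880/(-1895805 - 3648420854038) = 1490880/(-3648422749843) = 1490880*(-1/3648422749843) = -1490880/3648422749843 ≈ -4.0864e-7)
o = -1877/7 (o = 549 - (-858000)*(-1)/1050 = 549 - 825*104/105 = 549 - 5720/7 = -1877/7 ≈ -268.14)
o - I = -1877/7 - 1*(-1490880/3648422749843) = -1877/7 + 1490880/3648422749843 = -6848089491019151/25538959248901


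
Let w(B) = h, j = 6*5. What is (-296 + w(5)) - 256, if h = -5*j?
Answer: -702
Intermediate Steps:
j = 30
h = -150 (h = -5*30 = -150)
w(B) = -150
(-296 + w(5)) - 256 = (-296 - 150) - 256 = -446 - 256 = -702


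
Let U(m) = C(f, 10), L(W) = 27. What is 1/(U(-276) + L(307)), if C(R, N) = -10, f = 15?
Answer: 1/17 ≈ 0.058824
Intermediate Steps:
U(m) = -10
1/(U(-276) + L(307)) = 1/(-10 + 27) = 1/17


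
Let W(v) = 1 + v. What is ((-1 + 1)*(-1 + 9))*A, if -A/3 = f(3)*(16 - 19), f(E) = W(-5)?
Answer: 0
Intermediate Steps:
f(E) = -4 (f(E) = 1 - 5 = -4)
A = -36 (A = -(-12)*(16 - 19) = -(-12)*(-3) = -3*12 = -36)
((-1 + 1)*(-1 + 9))*A = ((-1 + 1)*(-1 + 9))*(-36) = (0*8)*(-36) = 0*(-36) = 0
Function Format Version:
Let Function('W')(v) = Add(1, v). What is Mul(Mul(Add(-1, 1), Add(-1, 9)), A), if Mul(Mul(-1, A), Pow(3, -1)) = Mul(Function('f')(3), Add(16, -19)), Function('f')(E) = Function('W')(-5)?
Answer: 0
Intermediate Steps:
Function('f')(E) = -4 (Function('f')(E) = Add(1, -5) = -4)
A = -36 (A = Mul(-3, Mul(-4, Add(16, -19))) = Mul(-3, Mul(-4, -3)) = Mul(-3, 12) = -36)
Mul(Mul(Add(-1, 1), Add(-1, 9)), A) = Mul(Mul(Add(-1, 1), Add(-1, 9)), -36) = Mul(Mul(0, 8), -36) = Mul(0, -36) = 0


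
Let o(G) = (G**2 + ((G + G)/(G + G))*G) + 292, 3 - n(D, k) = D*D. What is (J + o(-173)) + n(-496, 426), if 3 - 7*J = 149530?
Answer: -237326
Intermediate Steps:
n(D, k) = 3 - D**2 (n(D, k) = 3 - D*D = 3 - D**2)
J = -21361 (J = 3/7 - 1/7*149530 = 3/7 - 149530/7 = -21361)
o(G) = 292 + G + G**2 (o(G) = (G**2 + ((2*G)/((2*G)))*G) + 292 = (G**2 + ((2*G)*(1/(2*G)))*G) + 292 = (G**2 + 1*G) + 292 = (G**2 + G) + 292 = (G + G**2) + 292 = 292 + G + G**2)
(J + o(-173)) + n(-496, 426) = (-21361 + (292 - 173 + (-173)**2)) + (3 - 1*(-496)**2) = (-21361 + (292 - 173 + 29929)) + (3 - 1*246016) = (-21361 + 30048) + (3 - 246016) = 8687 - 246013 = -237326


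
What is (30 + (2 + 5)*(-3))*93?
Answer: 837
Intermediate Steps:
(30 + (2 + 5)*(-3))*93 = (30 + 7*(-3))*93 = (30 - 21)*93 = 9*93 = 837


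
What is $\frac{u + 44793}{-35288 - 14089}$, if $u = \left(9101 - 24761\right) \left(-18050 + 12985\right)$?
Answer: $- \frac{26454231}{16459} \approx -1607.3$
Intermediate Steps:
$u = 79317900$ ($u = \left(-15660\right) \left(-5065\right) = 79317900$)
$\frac{u + 44793}{-35288 - 14089} = \frac{79317900 + 44793}{-35288 - 14089} = \frac{79362693}{-49377} = 79362693 \left(- \frac{1}{49377}\right) = - \frac{26454231}{16459}$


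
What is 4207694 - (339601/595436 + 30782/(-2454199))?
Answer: 6148779999133844569/1461318435764 ≈ 4.2077e+6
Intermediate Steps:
4207694 - (339601/595436 + 30782/(-2454199)) = 4207694 - (339601*(1/595436) + 30782*(-1/2454199)) = 4207694 - (339601/595436 - 30782/2454199) = 4207694 - 1*815119723647/1461318435764 = 4207694 - 815119723647/1461318435764 = 6148779999133844569/1461318435764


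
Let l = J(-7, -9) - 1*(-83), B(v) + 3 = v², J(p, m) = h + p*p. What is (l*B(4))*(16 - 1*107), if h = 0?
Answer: -156156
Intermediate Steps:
J(p, m) = p² (J(p, m) = 0 + p*p = 0 + p² = p²)
B(v) = -3 + v²
l = 132 (l = (-7)² - 1*(-83) = 49 + 83 = 132)
(l*B(4))*(16 - 1*107) = (132*(-3 + 4²))*(16 - 1*107) = (132*(-3 + 16))*(16 - 107) = (132*13)*(-91) = 1716*(-91) = -156156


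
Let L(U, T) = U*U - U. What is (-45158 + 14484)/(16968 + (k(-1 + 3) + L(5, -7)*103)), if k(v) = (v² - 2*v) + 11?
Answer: -30674/19039 ≈ -1.6111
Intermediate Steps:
k(v) = 11 + v² - 2*v
L(U, T) = U² - U
(-45158 + 14484)/(16968 + (k(-1 + 3) + L(5, -7)*103)) = (-45158 + 14484)/(16968 + ((11 + (-1 + 3)² - 2*(-1 + 3)) + (5*(-1 + 5))*103)) = -30674/(16968 + ((11 + 2² - 2*2) + (5*4)*103)) = -30674/(16968 + ((11 + 4 - 4) + 20*103)) = -30674/(16968 + (11 + 2060)) = -30674/(16968 + 2071) = -30674/19039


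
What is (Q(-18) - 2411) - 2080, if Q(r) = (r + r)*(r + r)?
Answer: -3195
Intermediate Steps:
Q(r) = 4*r² (Q(r) = (2*r)*(2*r) = 4*r²)
(Q(-18) - 2411) - 2080 = (4*(-18)² - 2411) - 2080 = (4*324 - 2411) - 2080 = (1296 - 2411) - 2080 = -1115 - 2080 = -3195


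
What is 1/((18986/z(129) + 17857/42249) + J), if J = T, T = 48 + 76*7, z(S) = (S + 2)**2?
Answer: 725035089/421628935111 ≈ 0.0017196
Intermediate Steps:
z(S) = (2 + S)**2
T = 580 (T = 48 + 532 = 580)
J = 580
1/((18986/z(129) + 17857/42249) + J) = 1/((18986/((2 + 129)**2) + 17857/42249) + 580) = 1/((18986/(131**2) + 17857*(1/42249)) + 580) = 1/((18986/17161 + 17857/42249) + 580) = 1/(1108583491/725035089 + 580) = 1/(421628935111/725035089) = 725035089/421628935111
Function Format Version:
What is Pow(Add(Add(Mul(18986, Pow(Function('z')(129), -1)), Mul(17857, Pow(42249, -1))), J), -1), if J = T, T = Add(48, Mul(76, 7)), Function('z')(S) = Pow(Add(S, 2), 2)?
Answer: Rational(725035089, 421628935111) ≈ 0.0017196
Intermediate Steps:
Function('z')(S) = Pow(Add(2, S), 2)
T = 580 (T = Add(48, 532) = 580)
J = 580
Pow(Add(Add(Mul(18986, Pow(Function('z')(129), -1)), Mul(17857, Pow(42249, -1))), J), -1) = Pow(Add(Add(Mul(18986, Pow(Pow(Add(2, 129), 2), -1)), Mul(17857, Pow(42249, -1))), 580), -1) = Pow(Add(Add(Mul(18986, Pow(Pow(131, 2), -1)), Mul(17857, Rational(1, 42249))), 580), -1) = Pow(Add(Add(Mul(18986, Pow(17161, -1)), Rational(17857, 42249)), 580), -1) = Pow(Add(Add(Mul(18986, Rational(1, 17161)), Rational(17857, 42249)), 580), -1) = Pow(Add(Add(Rational(18986, 17161), Rational(17857, 42249)), 580), -1) = Pow(Add(Rational(1108583491, 725035089), 580), -1) = Pow(Rational(421628935111, 725035089), -1) = Rational(725035089, 421628935111)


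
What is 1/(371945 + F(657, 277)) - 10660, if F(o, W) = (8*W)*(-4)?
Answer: -3870443459/363081 ≈ -10660.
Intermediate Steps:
F(o, W) = -32*W
1/(371945 + F(657, 277)) - 10660 = 1/(371945 - 32*277) - 10660 = 1/(371945 - 8864) - 10660 = 1/363081 - 10660 = -3870443459/363081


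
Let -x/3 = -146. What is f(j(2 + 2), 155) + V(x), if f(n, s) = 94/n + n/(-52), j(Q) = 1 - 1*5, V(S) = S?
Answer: 10779/26 ≈ 414.58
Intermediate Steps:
x = 438 (x = -3*(-146) = 438)
j(Q) = -4 (j(Q) = 1 - 5 = -4)
f(n, s) = 94/n - n/52 (f(n, s) = 94/n + n*(-1/52) = 94/n - n/52)
f(j(2 + 2), 155) + V(x) = (94/(-4) - 1/52*(-4)) + 438 = (94*(-1/4) + 1/13) + 438 = (-47/2 + 1/13) + 438 = -609/26 + 438 = 10779/26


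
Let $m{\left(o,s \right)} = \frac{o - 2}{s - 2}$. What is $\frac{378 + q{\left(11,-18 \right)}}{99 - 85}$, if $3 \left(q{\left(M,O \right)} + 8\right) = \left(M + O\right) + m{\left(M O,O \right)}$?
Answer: $\frac{53}{2} \approx 26.5$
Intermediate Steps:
$m{\left(o,s \right)} = \frac{-2 + o}{-2 + s}$
$q{\left(M,O \right)} = -8 + \frac{M}{3} + \frac{O}{3} + \frac{-2 + M O}{3 \left(-2 + O\right)}$ ($q{\left(M,O \right)} = -8 + \frac{\left(M + O\right) + \frac{-2 + M O}{-2 + O}}{3} = -8 + \frac{M + O + \frac{-2 + M O}{-2 + O}}{3} = -8 + \left(\frac{M}{3} + \frac{O}{3} + \frac{-2 + M O}{3 \left(-2 + O\right)}\right) = -8 + \frac{M}{3} + \frac{O}{3} + \frac{-2 + M O}{3 \left(-2 + O\right)}$)
$\frac{378 + q{\left(11,-18 \right)}}{99 - 85} = \frac{378 + \frac{-2 + 11 \left(-18\right) + \left(-2 - 18\right) \left(-24 + 11 - 18\right)}{3 \left(-2 - 18\right)}}{99 - 85} = \frac{378 + \frac{-2 - 198 - -620}{3 \left(-20\right)}}{14} = \left(378 + \frac{1}{3} \left(- \frac{1}{20}\right) \left(-2 - 198 + 620\right)\right) \frac{1}{14} = \left(378 + \frac{1}{3} \left(- \frac{1}{20}\right) 420\right) \frac{1}{14} = \left(378 - 7\right) \frac{1}{14} = 371 \cdot \frac{1}{14} = \frac{53}{2}$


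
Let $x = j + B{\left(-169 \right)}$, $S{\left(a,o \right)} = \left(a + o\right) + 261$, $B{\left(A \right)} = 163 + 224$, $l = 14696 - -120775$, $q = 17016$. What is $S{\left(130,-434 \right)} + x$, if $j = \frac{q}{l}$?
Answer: $\frac{15539680}{45157} \approx 344.13$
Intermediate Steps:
$l = 135471$ ($l = 14696 + 120775 = 135471$)
$B{\left(A \right)} = 387$
$S{\left(a,o \right)} = 261 + a + o$
$j = \frac{5672}{45157}$ ($j = \frac{17016}{135471} = 17016 \cdot \frac{1}{135471} = \frac{5672}{45157} \approx 0.12561$)
$x = \frac{17481431}{45157}$ ($x = \frac{5672}{45157} + 387 = \frac{17481431}{45157} \approx 387.13$)
$S{\left(130,-434 \right)} + x = \left(261 + 130 - 434\right) + \frac{17481431}{45157} = -43 + \frac{17481431}{45157} = \frac{15539680}{45157}$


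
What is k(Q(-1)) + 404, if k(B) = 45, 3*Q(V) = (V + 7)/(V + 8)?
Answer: 449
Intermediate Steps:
Q(V) = (7 + V)/(3*(8 + V)) (Q(V) = ((V + 7)/(V + 8))/3 = ((7 + V)/(8 + V))/3 = (7 + V)/(3*(8 + V)))
k(Q(-1)) + 404 = 45 + 404 = 449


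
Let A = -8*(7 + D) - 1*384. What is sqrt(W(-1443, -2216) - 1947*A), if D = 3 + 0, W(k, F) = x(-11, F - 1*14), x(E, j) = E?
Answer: sqrt(903397) ≈ 950.47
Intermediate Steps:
W(k, F) = -11
D = 3
A = -464 (A = -8*(7 + 3) - 1*384 = -8*10 - 384 = -80 - 384 = -464)
sqrt(W(-1443, -2216) - 1947*A) = sqrt(-11 - 1947*(-464)) = sqrt(-11 + 903408) = sqrt(903397)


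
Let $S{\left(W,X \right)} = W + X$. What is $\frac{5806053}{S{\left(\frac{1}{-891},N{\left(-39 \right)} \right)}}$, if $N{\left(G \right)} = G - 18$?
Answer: $- \frac{5173193223}{50788} \approx -1.0186 \cdot 10^{5}$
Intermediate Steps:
$N{\left(G \right)} = -18 + G$ ($N{\left(G \right)} = G - 18 = -18 + G$)
$\frac{5806053}{S{\left(\frac{1}{-891},N{\left(-39 \right)} \right)}} = \frac{5806053}{\frac{1}{-891} - 57} = \frac{5806053}{- \frac{1}{891} - 57} = \frac{5806053}{- \frac{50788}{891}} = 5806053 \left(- \frac{891}{50788}\right) = - \frac{5173193223}{50788}$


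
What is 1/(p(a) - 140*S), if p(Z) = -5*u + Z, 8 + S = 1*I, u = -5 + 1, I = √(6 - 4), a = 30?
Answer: 117/132970 + 7*√2/66485 ≈ 0.0010288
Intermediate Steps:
I = √2 ≈ 1.4142
u = -4
S = -8 + √2 (S = -8 + 1*√2 = -8 + √2 ≈ -6.5858)
p(Z) = 20 + Z (p(Z) = -5*(-4) + Z = 20 + Z)
1/(p(a) - 140*S) = 1/((20 + 30) - 140*(-8 + √2)) = 1/(50 + (1120 - 140*√2)) = 1/(1170 - 140*√2)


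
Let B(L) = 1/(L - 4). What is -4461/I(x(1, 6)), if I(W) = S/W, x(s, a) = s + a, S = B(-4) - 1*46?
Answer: 83272/123 ≈ 677.01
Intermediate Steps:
B(L) = 1/(-4 + L)
S = -369/8 (S = 1/(-4 - 4) - 1*46 = 1/(-8) - 46 = -1/8 - 46 = -369/8 ≈ -46.125)
x(s, a) = a + s
I(W) = -369/(8*W)
-4461/I(x(1, 6)) = -4461/((-369/(8*(6 + 1)))) = -4461/((-369/8/7)) = -4461/((-369/8*1/7)) = -4461/(-369/56) = -4461*(-56/369) = 83272/123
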